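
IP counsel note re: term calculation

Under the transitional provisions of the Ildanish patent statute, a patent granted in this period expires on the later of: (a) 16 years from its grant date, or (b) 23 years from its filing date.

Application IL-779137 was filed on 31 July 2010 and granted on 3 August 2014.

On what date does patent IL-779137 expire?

(a) grant + 16 years → 3 August 2030.
(b) filing + 23 years → 31 July 2033.
Later of the two: 31 July 2033.

July 31, 2033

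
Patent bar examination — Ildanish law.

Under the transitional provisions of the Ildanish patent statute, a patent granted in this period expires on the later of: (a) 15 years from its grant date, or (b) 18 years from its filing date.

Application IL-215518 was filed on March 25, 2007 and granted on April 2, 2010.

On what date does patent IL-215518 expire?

April 2, 2025

(a) grant + 15 years → 2 April 2025.
(b) filing + 18 years → 25 March 2025.
Later of the two: 2 April 2025.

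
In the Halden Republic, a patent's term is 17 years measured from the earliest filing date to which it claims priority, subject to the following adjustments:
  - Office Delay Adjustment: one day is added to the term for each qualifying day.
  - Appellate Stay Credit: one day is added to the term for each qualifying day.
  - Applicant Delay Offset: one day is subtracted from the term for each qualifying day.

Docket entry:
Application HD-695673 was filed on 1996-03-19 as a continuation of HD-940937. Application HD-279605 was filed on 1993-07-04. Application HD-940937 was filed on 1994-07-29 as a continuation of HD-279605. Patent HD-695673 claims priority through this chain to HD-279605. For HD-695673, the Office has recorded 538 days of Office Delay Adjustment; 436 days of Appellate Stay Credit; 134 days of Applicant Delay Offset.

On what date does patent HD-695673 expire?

2012-10-21

Earliest priority filing: 4 July 1993.
Base term: 4 July 1993 + 17 years → 4 July 2010.
Office Delay Adjustment: +538 days → 24 December 2011.
Appellate Stay Credit: +436 days → 4 March 2013.
Applicant Delay Offset: −134 days → 21 October 2012.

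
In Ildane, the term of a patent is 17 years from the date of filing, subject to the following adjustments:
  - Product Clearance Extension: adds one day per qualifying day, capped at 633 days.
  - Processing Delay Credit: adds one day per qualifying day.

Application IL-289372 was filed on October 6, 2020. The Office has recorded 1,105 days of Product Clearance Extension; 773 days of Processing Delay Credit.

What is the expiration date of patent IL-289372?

Base term: filing date + 17 years → 6 October 2037.
Product Clearance Extension: 1105 days claimed exceeds the 633-day cap, so +633 days → 1 July 2039.
Processing Delay Credit: +773 days → 12 August 2041.

August 12, 2041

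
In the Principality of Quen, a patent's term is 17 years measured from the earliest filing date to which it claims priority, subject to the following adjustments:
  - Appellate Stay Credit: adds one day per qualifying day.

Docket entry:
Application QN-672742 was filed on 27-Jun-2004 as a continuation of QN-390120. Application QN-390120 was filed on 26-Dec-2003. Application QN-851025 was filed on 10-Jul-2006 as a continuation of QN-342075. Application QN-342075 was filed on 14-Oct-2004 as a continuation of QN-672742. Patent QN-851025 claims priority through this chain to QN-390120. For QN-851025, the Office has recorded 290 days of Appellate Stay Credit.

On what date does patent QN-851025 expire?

October 12, 2021

Earliest priority filing: 26 December 2003.
Base term: 26 December 2003 + 17 years → 26 December 2020.
Appellate Stay Credit: +290 days → 12 October 2021.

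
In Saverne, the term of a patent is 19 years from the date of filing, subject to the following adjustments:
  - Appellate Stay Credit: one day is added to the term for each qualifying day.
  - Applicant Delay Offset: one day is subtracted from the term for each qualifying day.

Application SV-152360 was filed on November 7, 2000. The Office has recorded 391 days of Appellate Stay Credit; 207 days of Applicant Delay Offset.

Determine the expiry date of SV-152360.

Base term: filing date + 19 years → 7 November 2019.
Appellate Stay Credit: +391 days → 2 December 2020.
Applicant Delay Offset: −207 days → 9 May 2020.

May 9, 2020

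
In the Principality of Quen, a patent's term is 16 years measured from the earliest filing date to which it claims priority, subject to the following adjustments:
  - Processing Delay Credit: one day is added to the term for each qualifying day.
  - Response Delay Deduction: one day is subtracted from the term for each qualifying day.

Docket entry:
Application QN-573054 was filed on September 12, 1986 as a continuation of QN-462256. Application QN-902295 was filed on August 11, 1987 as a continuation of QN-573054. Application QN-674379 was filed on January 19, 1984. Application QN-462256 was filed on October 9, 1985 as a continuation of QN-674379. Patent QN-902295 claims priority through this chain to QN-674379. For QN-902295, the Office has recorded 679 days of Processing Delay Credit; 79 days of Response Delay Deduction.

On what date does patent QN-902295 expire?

Earliest priority filing: 19 January 1984.
Base term: 19 January 1984 + 16 years → 19 January 2000.
Processing Delay Credit: +679 days → 28 November 2001.
Response Delay Deduction: −79 days → 10 September 2001.

September 10, 2001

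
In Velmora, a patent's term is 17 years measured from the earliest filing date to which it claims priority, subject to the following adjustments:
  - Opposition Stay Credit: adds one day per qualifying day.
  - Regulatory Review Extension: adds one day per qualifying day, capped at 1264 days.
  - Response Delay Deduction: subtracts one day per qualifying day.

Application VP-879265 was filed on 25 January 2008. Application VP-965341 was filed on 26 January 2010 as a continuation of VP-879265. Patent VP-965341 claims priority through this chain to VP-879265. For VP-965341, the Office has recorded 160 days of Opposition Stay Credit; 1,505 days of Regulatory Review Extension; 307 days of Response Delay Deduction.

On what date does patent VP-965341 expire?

Earliest priority filing: 25 January 2008.
Base term: 25 January 2008 + 17 years → 25 January 2025.
Opposition Stay Credit: +160 days → 4 July 2025.
Regulatory Review Extension: 1505 days claimed exceeds the 1264-day cap, so +1264 days → 19 December 2028.
Response Delay Deduction: −307 days → 16 February 2028.

February 16, 2028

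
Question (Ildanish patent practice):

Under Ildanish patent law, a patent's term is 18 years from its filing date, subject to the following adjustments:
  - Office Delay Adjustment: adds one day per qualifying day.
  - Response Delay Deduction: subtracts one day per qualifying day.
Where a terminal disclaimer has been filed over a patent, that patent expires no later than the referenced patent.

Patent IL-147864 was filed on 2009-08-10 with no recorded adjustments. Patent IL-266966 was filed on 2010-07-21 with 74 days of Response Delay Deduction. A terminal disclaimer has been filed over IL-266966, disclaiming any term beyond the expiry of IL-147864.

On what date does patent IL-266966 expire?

2027-08-10

Natural term of IL-266966:
  Base: filing + 18 years → 21 July 2028.
  Response Delay Deduction: −74 days → 8 May 2028.
Expiry of referenced patent IL-147864:
  Base: filing + 18 years → 10 August 2027.
Terminal disclaimer: IL-266966 expires on the earlier of 8 May 2028 and 10 August 2027.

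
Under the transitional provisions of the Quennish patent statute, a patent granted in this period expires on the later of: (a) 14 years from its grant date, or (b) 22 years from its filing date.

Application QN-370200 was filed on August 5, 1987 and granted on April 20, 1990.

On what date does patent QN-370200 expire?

2009-08-05

(a) grant + 14 years → 20 April 2004.
(b) filing + 22 years → 5 August 2009.
Later of the two: 5 August 2009.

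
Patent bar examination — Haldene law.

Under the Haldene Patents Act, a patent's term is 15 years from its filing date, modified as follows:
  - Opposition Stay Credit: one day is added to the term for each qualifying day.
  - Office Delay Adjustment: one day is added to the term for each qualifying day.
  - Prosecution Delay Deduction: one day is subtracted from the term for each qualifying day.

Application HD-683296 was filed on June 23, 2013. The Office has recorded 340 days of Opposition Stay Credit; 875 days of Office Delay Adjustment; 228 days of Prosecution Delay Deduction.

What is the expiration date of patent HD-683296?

2031-03-07

Base term: filing date + 15 years → 23 June 2028.
Opposition Stay Credit: +340 days → 29 May 2029.
Office Delay Adjustment: +875 days → 21 October 2031.
Prosecution Delay Deduction: −228 days → 7 March 2031.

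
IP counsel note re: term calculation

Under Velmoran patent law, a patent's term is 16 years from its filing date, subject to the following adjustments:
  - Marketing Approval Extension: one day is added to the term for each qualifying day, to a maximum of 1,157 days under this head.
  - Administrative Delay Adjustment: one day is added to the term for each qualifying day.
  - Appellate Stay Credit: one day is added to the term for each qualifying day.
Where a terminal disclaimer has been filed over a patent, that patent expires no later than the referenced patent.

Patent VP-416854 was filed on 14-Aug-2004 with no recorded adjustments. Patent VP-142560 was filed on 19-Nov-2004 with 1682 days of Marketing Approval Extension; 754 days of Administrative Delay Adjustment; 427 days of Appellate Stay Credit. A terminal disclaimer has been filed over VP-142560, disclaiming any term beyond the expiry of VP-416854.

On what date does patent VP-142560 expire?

Natural term of VP-142560:
  Base: filing + 16 years → 19 November 2020.
  Marketing Approval Extension: 1682 days claimed exceeds the 1157-day cap, so +1157 days → 20 January 2024.
  Administrative Delay Adjustment: +754 days → 12 February 2026.
  Appellate Stay Credit: +427 days → 15 April 2027.
Expiry of referenced patent VP-416854:
  Base: filing + 16 years → 14 August 2020.
Terminal disclaimer: VP-142560 expires on the earlier of 15 April 2027 and 14 August 2020.

2020-08-14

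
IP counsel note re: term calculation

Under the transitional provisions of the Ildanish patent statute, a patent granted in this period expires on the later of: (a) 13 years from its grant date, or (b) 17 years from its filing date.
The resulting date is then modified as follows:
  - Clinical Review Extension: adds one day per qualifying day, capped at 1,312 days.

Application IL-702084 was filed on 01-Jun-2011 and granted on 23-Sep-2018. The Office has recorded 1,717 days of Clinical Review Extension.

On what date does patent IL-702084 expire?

April 27, 2035

(a) grant + 13 years → 23 September 2031.
(b) filing + 17 years → 1 June 2028.
Later of the two: 23 September 2031.
Clinical Review Extension: 1717 days claimed exceeds the 1312-day cap, so +1312 days → 27 April 2035.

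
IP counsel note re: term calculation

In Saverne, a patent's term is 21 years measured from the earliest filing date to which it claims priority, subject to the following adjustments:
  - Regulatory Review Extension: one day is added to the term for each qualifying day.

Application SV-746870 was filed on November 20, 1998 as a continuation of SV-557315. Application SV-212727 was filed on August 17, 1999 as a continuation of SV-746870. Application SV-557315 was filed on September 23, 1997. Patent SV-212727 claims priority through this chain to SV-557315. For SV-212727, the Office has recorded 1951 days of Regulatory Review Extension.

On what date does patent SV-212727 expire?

Earliest priority filing: 23 September 1997.
Base term: 23 September 1997 + 21 years → 23 September 2018.
Regulatory Review Extension: +1951 days → 26 January 2024.

January 26, 2024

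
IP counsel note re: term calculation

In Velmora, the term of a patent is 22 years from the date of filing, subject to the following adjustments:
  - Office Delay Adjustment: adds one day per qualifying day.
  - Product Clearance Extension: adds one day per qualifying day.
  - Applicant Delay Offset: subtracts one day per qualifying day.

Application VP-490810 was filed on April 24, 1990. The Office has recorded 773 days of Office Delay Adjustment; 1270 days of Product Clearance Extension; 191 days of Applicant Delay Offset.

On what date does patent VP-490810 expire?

2017-05-20

Base term: filing date + 22 years → 24 April 2012.
Office Delay Adjustment: +773 days → 6 June 2014.
Product Clearance Extension: +1270 days → 27 November 2017.
Applicant Delay Offset: −191 days → 20 May 2017.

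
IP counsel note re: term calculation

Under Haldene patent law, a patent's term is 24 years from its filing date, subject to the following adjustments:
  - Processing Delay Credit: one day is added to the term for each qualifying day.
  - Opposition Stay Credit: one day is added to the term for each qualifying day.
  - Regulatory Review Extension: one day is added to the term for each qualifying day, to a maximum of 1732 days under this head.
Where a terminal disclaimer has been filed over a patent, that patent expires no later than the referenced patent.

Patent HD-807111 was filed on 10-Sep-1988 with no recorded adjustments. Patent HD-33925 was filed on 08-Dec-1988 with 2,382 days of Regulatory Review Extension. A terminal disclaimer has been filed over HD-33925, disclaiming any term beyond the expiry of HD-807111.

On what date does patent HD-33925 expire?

September 10, 2012

Natural term of HD-33925:
  Base: filing + 24 years → 8 December 2012.
  Regulatory Review Extension: 2382 days claimed exceeds the 1732-day cap, so +1732 days → 5 September 2017.
Expiry of referenced patent HD-807111:
  Base: filing + 24 years → 10 September 2012.
Terminal disclaimer: HD-33925 expires on the earlier of 5 September 2017 and 10 September 2012.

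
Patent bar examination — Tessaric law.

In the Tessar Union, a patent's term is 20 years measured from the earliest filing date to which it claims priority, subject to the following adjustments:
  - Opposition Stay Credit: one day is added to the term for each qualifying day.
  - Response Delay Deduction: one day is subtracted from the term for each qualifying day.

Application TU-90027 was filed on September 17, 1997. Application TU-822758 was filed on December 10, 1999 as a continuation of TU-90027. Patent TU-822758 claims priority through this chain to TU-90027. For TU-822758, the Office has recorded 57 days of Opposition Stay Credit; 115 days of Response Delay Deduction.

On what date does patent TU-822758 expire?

2017-07-21

Earliest priority filing: 17 September 1997.
Base term: 17 September 1997 + 20 years → 17 September 2017.
Opposition Stay Credit: +57 days → 13 November 2017.
Response Delay Deduction: −115 days → 21 July 2017.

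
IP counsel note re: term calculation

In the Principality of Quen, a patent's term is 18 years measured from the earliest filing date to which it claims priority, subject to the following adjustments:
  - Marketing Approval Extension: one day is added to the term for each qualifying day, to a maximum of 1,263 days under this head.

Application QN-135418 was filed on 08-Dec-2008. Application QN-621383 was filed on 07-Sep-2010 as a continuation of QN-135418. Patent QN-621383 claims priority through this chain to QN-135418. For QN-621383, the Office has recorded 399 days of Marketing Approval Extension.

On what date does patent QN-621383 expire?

2028-01-11

Earliest priority filing: 8 December 2008.
Base term: 8 December 2008 + 18 years → 8 December 2026.
Marketing Approval Extension: 399 days (within the 1263-day cap) → +399 days → 11 January 2028.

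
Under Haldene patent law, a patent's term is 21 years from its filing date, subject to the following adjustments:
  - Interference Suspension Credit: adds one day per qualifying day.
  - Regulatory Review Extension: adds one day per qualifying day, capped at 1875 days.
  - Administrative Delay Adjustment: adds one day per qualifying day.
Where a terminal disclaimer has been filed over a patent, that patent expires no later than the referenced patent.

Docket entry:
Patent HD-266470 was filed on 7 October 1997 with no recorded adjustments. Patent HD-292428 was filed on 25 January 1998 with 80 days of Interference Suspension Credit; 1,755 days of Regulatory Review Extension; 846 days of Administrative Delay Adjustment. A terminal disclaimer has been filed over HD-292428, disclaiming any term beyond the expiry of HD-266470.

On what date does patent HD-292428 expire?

Natural term of HD-292428:
  Base: filing + 21 years → 25 January 2019.
  Interference Suspension Credit: +80 days → 15 April 2019.
  Regulatory Review Extension: 1755 days (within the 1875-day cap) → +1755 days → 3 February 2024.
  Administrative Delay Adjustment: +846 days → 29 May 2026.
Expiry of referenced patent HD-266470:
  Base: filing + 21 years → 7 October 2018.
Terminal disclaimer: HD-292428 expires on the earlier of 29 May 2026 and 7 October 2018.

2018-10-07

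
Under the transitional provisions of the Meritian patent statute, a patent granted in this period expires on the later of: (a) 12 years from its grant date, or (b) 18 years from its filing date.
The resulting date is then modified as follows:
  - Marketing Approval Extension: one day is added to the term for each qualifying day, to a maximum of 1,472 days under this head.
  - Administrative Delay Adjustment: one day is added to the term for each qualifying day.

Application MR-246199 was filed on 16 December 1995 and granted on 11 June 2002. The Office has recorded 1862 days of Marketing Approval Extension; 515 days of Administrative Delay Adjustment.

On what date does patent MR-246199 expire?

2019-11-19

(a) grant + 12 years → 11 June 2014.
(b) filing + 18 years → 16 December 2013.
Later of the two: 11 June 2014.
Marketing Approval Extension: 1862 days claimed exceeds the 1472-day cap, so +1472 days → 22 June 2018.
Administrative Delay Adjustment: +515 days → 19 November 2019.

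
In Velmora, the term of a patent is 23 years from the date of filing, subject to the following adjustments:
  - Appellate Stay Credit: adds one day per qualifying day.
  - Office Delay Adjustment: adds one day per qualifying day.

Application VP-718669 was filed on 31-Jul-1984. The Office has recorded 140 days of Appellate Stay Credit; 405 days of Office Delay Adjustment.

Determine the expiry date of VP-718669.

Base term: filing date + 23 years → 31 July 2007.
Appellate Stay Credit: +140 days → 18 December 2007.
Office Delay Adjustment: +405 days → 26 January 2009.

January 26, 2009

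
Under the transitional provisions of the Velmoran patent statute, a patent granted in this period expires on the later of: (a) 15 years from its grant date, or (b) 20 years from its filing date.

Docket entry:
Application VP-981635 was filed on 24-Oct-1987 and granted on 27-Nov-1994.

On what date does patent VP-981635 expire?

(a) grant + 15 years → 27 November 2009.
(b) filing + 20 years → 24 October 2007.
Later of the two: 27 November 2009.

November 27, 2009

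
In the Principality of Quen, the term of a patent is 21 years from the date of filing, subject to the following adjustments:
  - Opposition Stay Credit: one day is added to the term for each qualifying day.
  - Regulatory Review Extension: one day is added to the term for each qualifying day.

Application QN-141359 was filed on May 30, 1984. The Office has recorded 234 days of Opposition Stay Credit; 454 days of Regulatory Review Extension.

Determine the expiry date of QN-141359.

Base term: filing date + 21 years → 30 May 2005.
Opposition Stay Credit: +234 days → 19 January 2006.
Regulatory Review Extension: +454 days → 18 April 2007.

April 18, 2007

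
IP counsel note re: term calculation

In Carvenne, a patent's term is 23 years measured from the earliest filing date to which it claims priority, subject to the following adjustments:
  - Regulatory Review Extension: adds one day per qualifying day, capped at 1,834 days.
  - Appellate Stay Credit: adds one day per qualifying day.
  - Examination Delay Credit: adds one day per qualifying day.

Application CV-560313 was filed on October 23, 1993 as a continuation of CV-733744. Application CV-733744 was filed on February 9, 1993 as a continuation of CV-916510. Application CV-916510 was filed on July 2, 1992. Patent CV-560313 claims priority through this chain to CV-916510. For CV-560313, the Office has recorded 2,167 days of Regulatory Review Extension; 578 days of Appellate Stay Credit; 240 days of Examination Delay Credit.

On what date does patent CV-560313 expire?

2022-10-05

Earliest priority filing: 2 July 1992.
Base term: 2 July 1992 + 23 years → 2 July 2015.
Regulatory Review Extension: 2167 days claimed exceeds the 1834-day cap, so +1834 days → 9 July 2020.
Appellate Stay Credit: +578 days → 7 February 2022.
Examination Delay Credit: +240 days → 5 October 2022.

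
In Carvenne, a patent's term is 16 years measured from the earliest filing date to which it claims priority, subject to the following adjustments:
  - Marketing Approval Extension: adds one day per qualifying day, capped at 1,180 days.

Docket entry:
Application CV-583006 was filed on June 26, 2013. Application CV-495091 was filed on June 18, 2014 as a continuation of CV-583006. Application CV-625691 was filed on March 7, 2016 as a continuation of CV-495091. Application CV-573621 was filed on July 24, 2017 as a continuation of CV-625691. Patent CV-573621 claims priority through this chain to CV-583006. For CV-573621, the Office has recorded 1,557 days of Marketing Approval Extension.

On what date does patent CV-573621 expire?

Earliest priority filing: 26 June 2013.
Base term: 26 June 2013 + 16 years → 26 June 2029.
Marketing Approval Extension: 1557 days claimed exceeds the 1180-day cap, so +1180 days → 18 September 2032.

2032-09-18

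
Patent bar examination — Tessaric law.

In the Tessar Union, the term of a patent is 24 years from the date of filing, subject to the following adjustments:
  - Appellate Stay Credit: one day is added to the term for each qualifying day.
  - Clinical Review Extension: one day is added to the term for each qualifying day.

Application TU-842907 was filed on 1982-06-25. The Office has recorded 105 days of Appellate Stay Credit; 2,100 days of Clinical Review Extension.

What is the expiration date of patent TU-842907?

July 8, 2012

Base term: filing date + 24 years → 25 June 2006.
Appellate Stay Credit: +105 days → 8 October 2006.
Clinical Review Extension: +2100 days → 8 July 2012.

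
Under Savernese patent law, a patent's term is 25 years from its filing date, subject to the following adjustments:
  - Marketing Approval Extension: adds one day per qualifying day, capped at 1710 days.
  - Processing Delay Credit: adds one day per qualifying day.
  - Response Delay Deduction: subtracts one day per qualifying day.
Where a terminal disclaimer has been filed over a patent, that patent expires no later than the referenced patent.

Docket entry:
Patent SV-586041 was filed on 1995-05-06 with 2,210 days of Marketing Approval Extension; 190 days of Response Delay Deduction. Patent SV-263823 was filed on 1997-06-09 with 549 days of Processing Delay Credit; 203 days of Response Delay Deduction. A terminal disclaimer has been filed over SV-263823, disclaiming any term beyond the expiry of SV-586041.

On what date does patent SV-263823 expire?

May 21, 2023

Natural term of SV-263823:
  Base: filing + 25 years → 9 June 2022.
  Processing Delay Credit: +549 days → 10 December 2023.
  Response Delay Deduction: −203 days → 21 May 2023.
Expiry of referenced patent SV-586041:
  Base: filing + 25 years → 6 May 2020.
  Marketing Approval Extension: 2210 days claimed exceeds the 1710-day cap, so +1710 days → 10 January 2025.
  Response Delay Deduction: −190 days → 4 July 2024.
Terminal disclaimer: SV-263823 expires on the earlier of 21 May 2023 and 4 July 2024.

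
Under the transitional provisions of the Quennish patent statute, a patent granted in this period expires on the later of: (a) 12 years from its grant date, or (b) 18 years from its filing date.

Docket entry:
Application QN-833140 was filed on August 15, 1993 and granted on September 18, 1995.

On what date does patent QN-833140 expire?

(a) grant + 12 years → 18 September 2007.
(b) filing + 18 years → 15 August 2011.
Later of the two: 15 August 2011.

August 15, 2011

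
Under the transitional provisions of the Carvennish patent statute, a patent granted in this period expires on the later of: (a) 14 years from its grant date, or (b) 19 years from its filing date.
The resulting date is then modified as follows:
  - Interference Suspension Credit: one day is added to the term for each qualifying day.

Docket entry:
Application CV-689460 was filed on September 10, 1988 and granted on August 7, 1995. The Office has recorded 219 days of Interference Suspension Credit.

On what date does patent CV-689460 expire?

2010-03-14

(a) grant + 14 years → 7 August 2009.
(b) filing + 19 years → 10 September 2007.
Later of the two: 7 August 2009.
Interference Suspension Credit: +219 days → 14 March 2010.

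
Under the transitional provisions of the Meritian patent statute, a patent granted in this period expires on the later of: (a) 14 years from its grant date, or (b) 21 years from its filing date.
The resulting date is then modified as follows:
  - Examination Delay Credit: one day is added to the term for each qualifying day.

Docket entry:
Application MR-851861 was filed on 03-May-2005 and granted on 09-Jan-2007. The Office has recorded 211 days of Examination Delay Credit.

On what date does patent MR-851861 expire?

2026-11-30

(a) grant + 14 years → 9 January 2021.
(b) filing + 21 years → 3 May 2026.
Later of the two: 3 May 2026.
Examination Delay Credit: +211 days → 30 November 2026.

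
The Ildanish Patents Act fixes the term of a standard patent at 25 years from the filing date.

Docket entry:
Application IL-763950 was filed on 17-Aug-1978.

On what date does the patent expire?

August 17, 2003

Filing date + 25 years → 17 August 2003.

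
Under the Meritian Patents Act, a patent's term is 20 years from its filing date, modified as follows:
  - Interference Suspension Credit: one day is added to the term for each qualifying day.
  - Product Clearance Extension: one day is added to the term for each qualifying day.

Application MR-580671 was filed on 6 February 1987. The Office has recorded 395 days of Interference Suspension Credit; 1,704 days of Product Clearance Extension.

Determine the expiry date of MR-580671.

Base term: filing date + 20 years → 6 February 2007.
Interference Suspension Credit: +395 days → 7 March 2008.
Product Clearance Extension: +1704 days → 5 November 2012.

2012-11-05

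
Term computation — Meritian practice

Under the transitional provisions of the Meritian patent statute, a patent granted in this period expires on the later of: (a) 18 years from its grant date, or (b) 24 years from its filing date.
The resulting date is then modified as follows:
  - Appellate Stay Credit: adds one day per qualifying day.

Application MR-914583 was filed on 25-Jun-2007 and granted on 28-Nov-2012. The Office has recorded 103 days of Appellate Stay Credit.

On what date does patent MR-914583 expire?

(a) grant + 18 years → 28 November 2030.
(b) filing + 24 years → 25 June 2031.
Later of the two: 25 June 2031.
Appellate Stay Credit: +103 days → 6 October 2031.

2031-10-06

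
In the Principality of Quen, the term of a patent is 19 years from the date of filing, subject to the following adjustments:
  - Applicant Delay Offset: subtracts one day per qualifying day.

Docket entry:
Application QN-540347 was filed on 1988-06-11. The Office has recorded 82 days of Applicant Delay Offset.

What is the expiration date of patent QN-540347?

2007-03-21

Base term: filing date + 19 years → 11 June 2007.
Applicant Delay Offset: −82 days → 21 March 2007.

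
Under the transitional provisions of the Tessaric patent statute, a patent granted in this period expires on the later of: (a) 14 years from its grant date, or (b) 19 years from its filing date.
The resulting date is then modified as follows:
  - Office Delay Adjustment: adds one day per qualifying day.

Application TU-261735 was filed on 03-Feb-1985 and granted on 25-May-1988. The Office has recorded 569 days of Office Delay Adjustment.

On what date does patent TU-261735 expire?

(a) grant + 14 years → 25 May 2002.
(b) filing + 19 years → 3 February 2004.
Later of the two: 3 February 2004.
Office Delay Adjustment: +569 days → 25 August 2005.

August 25, 2005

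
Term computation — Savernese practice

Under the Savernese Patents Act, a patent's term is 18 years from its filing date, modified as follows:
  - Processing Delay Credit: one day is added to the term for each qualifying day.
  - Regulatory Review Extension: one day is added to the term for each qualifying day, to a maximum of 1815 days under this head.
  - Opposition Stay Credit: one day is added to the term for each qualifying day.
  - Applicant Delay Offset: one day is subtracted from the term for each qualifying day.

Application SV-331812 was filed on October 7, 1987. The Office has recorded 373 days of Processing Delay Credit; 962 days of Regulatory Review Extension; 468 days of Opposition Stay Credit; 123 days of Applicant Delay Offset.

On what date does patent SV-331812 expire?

2010-05-14

Base term: filing date + 18 years → 7 October 2005.
Processing Delay Credit: +373 days → 15 October 2006.
Regulatory Review Extension: 962 days (within the 1815-day cap) → +962 days → 3 June 2009.
Opposition Stay Credit: +468 days → 14 September 2010.
Applicant Delay Offset: −123 days → 14 May 2010.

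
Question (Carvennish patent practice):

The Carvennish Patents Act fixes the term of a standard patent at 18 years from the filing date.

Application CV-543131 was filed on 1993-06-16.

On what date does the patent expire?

2011-06-16

Filing date + 18 years → 16 June 2011.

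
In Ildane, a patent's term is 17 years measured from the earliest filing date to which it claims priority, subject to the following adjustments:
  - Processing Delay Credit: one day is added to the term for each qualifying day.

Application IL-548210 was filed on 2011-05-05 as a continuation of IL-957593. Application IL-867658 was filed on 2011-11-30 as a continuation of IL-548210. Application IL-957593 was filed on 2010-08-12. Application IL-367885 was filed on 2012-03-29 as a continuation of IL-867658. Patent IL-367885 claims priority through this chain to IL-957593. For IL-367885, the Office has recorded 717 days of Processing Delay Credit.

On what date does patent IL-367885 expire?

2029-07-29

Earliest priority filing: 12 August 2010.
Base term: 12 August 2010 + 17 years → 12 August 2027.
Processing Delay Credit: +717 days → 29 July 2029.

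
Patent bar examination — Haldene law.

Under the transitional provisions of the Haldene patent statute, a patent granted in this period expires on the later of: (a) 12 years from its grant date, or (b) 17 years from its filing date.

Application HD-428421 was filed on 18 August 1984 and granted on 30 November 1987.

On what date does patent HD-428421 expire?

2001-08-18

(a) grant + 12 years → 30 November 1999.
(b) filing + 17 years → 18 August 2001.
Later of the two: 18 August 2001.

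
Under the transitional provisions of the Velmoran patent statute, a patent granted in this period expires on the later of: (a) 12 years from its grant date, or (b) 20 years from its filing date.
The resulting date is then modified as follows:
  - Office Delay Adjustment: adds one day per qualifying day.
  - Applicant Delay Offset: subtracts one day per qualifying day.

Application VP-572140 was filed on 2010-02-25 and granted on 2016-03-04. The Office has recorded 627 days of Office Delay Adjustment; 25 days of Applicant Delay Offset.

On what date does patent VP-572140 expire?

October 20, 2031

(a) grant + 12 years → 4 March 2028.
(b) filing + 20 years → 25 February 2030.
Later of the two: 25 February 2030.
Office Delay Adjustment: +627 days → 14 November 2031.
Applicant Delay Offset: −25 days → 20 October 2031.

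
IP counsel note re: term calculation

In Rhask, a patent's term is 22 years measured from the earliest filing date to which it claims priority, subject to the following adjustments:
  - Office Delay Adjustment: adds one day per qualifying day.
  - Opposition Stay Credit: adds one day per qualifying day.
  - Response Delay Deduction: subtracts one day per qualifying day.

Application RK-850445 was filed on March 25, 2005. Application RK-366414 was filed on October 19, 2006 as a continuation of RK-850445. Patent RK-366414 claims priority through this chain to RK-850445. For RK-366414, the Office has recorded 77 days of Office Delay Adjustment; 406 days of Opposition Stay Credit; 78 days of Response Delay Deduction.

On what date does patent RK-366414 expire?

2028-05-03

Earliest priority filing: 25 March 2005.
Base term: 25 March 2005 + 22 years → 25 March 2027.
Office Delay Adjustment: +77 days → 10 June 2027.
Opposition Stay Credit: +406 days → 20 July 2028.
Response Delay Deduction: −78 days → 3 May 2028.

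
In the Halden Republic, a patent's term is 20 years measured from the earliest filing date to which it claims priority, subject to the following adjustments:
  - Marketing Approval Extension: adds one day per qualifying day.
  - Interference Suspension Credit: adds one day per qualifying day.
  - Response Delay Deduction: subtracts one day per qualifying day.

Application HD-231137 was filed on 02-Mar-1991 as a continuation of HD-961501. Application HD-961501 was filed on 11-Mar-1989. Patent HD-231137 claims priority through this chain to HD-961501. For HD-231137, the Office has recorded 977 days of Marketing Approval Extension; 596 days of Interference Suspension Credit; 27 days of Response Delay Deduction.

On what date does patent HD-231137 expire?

Earliest priority filing: 11 March 1989.
Base term: 11 March 1989 + 20 years → 11 March 2009.
Marketing Approval Extension: +977 days → 13 November 2011.
Interference Suspension Credit: +596 days → 1 July 2013.
Response Delay Deduction: −27 days → 4 June 2013.

2013-06-04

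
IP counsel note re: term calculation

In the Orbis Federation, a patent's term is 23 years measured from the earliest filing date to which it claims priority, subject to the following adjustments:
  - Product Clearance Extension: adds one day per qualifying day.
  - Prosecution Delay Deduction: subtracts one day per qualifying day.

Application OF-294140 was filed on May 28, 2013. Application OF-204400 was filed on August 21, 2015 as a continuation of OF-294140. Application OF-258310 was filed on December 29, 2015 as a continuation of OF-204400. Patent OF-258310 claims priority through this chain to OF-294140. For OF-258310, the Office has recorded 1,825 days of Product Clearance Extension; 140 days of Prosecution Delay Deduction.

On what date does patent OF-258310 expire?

Earliest priority filing: 28 May 2013.
Base term: 28 May 2013 + 23 years → 28 May 2036.
Product Clearance Extension: +1825 days → 27 May 2041.
Prosecution Delay Deduction: −140 days → 7 January 2041.

January 7, 2041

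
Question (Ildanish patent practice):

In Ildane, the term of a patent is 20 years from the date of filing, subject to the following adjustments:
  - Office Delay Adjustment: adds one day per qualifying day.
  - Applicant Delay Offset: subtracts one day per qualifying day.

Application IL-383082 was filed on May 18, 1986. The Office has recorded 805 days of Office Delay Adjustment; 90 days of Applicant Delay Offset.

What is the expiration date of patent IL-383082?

2008-05-02

Base term: filing date + 20 years → 18 May 2006.
Office Delay Adjustment: +805 days → 31 July 2008.
Applicant Delay Offset: −90 days → 2 May 2008.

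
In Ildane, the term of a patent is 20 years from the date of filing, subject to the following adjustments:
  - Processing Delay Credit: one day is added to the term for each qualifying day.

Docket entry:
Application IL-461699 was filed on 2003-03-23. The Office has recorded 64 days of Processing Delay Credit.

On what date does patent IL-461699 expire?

May 26, 2023

Base term: filing date + 20 years → 23 March 2023.
Processing Delay Credit: +64 days → 26 May 2023.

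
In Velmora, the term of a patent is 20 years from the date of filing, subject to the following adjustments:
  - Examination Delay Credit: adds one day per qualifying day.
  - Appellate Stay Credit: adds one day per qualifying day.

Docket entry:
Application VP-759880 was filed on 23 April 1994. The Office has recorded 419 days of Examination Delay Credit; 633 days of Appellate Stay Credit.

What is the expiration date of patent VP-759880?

March 10, 2017

Base term: filing date + 20 years → 23 April 2014.
Examination Delay Credit: +419 days → 16 June 2015.
Appellate Stay Credit: +633 days → 10 March 2017.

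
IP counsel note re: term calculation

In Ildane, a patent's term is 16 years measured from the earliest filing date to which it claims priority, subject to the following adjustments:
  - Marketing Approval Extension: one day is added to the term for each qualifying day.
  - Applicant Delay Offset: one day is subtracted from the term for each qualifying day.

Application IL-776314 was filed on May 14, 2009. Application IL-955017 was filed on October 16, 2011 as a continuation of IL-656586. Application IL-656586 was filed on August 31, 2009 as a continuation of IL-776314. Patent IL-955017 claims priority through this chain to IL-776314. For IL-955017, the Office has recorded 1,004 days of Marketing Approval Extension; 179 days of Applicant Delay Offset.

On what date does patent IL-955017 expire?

2027-08-17

Earliest priority filing: 14 May 2009.
Base term: 14 May 2009 + 16 years → 14 May 2025.
Marketing Approval Extension: +1004 days → 12 February 2028.
Applicant Delay Offset: −179 days → 17 August 2027.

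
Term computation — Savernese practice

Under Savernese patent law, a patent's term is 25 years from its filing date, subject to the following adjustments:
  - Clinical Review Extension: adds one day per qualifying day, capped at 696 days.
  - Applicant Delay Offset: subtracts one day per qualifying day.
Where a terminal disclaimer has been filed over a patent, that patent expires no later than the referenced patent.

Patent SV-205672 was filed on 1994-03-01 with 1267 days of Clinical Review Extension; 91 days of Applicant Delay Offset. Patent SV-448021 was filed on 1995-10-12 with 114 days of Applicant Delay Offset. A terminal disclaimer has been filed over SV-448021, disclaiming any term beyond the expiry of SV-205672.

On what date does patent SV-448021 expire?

Natural term of SV-448021:
  Base: filing + 25 years → 12 October 2020.
  Applicant Delay Offset: −114 days → 20 June 2020.
Expiry of referenced patent SV-205672:
  Base: filing + 25 years → 1 March 2019.
  Clinical Review Extension: 1267 days claimed exceeds the 696-day cap, so +696 days → 25 January 2021.
  Applicant Delay Offset: −91 days → 26 October 2020.
Terminal disclaimer: SV-448021 expires on the earlier of 20 June 2020 and 26 October 2020.

2020-06-20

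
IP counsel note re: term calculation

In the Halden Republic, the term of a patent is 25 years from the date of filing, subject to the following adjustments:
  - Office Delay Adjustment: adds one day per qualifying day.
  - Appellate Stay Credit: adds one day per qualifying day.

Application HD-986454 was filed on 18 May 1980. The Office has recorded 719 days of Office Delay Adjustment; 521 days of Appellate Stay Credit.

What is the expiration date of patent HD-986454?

Base term: filing date + 25 years → 18 May 2005.
Office Delay Adjustment: +719 days → 7 May 2007.
Appellate Stay Credit: +521 days → 9 October 2008.

October 9, 2008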